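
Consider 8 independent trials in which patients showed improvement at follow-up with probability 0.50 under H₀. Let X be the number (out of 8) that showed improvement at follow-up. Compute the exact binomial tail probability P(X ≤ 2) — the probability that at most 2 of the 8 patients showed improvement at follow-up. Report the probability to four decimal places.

P = 0.1445

X is binomial with n = 8 and p = 0.50.
P(X ≤ 2) = C(8,0)·0.50^0·0.50^8 + C(8,1)·0.50^1·0.50^7 + C(8,2)·0.50^2·0.50^6.
= 0.003906 + 0.031250 + 0.109375 = 0.1445.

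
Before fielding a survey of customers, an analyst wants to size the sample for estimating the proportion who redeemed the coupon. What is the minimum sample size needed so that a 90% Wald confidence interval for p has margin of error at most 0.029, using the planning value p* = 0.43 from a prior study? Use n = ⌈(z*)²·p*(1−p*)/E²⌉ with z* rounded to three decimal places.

n = 789

For 90% confidence, z* = 1.645.
p*(1−p*) = 0.2451.
(z*)²·p*(1−p*)/E² = 2.706025·0.2451/0.000841 = 788.641.
⌈788.641⌉ = 789.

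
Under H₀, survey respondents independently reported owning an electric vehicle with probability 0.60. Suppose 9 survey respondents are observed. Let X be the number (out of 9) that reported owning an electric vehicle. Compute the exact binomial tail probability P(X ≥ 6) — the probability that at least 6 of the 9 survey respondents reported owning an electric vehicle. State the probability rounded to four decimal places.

X is binomial with n = 9 and p = 0.60.
P(X ≥ 6) = C(9,6)·0.60^6·0.40^3 + C(9,7)·0.60^7·0.40^2 + C(9,8)·0.60^8·0.40^1 + C(9,9)·0.60^9·0.40^0.
= 0.250823 + 0.161243 + 0.060466 + 0.010078 = 0.4826.

P = 0.4826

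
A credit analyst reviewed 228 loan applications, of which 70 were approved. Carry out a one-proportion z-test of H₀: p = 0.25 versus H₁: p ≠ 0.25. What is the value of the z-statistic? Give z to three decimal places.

z = 1.988

Sample proportion p̂ = 70/228 = 0.30702.
Null standard error: √(0.25·0.75/228) = √0.000822368 = 0.028677.
Test statistic: z = 0.05702/0.028677 = 1.988.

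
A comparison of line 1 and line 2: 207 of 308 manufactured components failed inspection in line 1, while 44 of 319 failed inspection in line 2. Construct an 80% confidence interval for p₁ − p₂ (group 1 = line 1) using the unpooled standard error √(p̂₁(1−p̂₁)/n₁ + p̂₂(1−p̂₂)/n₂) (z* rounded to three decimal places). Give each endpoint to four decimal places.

p̂₁ = 207/308 = 0.67208, p̂₂ = 44/319 = 0.13793; p̂₁ − p̂₂ = 0.53415.
Unpooled SE = √(p̂₁(1−p̂₁)/n₁ + p̂₂(1−p̂₂)/n₂) = √(0.000715549 + 0.000372746) = 0.032989.
For 80% confidence, z* = 1.282. Margin of error = 0.04229.
So the interval runs from 0.4919 to 0.5764.

(0.4919, 0.5764)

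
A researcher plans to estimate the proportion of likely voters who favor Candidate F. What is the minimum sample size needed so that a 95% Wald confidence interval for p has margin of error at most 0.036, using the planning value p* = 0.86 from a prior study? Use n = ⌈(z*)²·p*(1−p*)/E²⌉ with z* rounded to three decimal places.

z* = 1.960 at the 95% level.
p*(1−p*) = 0.1204.
(z*)²·p*(1−p*)/E² = 3.841600·0.1204/0.001296 = 356.889.
⌈356.889⌉ = 357.

n = 357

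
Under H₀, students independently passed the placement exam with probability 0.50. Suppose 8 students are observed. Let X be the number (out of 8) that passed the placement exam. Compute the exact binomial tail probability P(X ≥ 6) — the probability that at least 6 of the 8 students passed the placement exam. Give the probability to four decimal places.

X ~ Binomial(n=8, p=0.50).
P(X ≥ 6) = C(8,6)·0.50^6·0.50^2 + C(8,7)·0.50^7·0.50^1 + C(8,8)·0.50^8·0.50^0.
= 0.109375 + 0.031250 + 0.003906 = 0.1445.

P = 0.1445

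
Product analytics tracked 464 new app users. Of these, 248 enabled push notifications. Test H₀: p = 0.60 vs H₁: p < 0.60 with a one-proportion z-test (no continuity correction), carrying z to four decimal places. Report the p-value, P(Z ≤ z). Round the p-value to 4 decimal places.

p-value = 0.0020

Sample proportion p̂ = 248/464 = 0.53448.
Null standard error: √(0.60·0.40/464) = √0.000517241 = 0.022743.
z = (p̂ − p₀)/SE = (248/464 − 0.60)/0.022743 ≈ -2.8808.
p-value = P(Z ≤ z) with z = -2.8808 → 0.0020.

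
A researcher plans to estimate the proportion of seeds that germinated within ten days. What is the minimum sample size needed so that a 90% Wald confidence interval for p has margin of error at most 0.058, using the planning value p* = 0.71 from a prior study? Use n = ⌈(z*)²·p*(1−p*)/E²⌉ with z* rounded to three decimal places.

The 90% critical value is z* = 1.645.
p*(1−p*) = 0.2059.
(z*)²·p*(1−p*)/E² = 2.706025·0.2059/0.003364 = 165.627.
Rounding up, n = 166.

n = 166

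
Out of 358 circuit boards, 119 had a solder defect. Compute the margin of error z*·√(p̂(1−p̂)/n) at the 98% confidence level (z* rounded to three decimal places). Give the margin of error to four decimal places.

Sample proportion p̂ = 119/358 = 0.33240.
SE(p̂) = √(0.33240·0.66760/358) = 0.024897.
The 98% critical value is z* = 2.326.
Margin of error = z*·SE = 2.326 × 0.024897 = 0.0579.

ME = 0.0579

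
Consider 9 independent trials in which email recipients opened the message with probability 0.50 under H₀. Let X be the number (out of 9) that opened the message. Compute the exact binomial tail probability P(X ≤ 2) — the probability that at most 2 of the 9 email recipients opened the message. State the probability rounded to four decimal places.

X ~ Binomial(n=9, p=0.50).
P(X ≤ 2) = C(9,0)·0.50^0·0.50^9 + C(9,1)·0.50^1·0.50^8 + C(9,2)·0.50^2·0.50^7.
= 0.001953 + 0.017578 + 0.070312 = 0.0898.

P = 0.0898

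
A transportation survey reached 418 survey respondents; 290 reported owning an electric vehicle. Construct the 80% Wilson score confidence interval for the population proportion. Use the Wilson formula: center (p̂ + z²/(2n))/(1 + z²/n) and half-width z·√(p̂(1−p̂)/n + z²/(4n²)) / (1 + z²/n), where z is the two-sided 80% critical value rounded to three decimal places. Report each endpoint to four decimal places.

(0.6642, 0.7219)

p̂ = 290/418 = 0.69378; z = 1.282, so z² = 1.643524.
1 + z²/n = 1.003932.
Adjusted center: (0.69378 + z²/(2n))/1.003932 = 0.69302.
Radicand: p̂(1−p̂)/n + z²/(4n²) = 0.000508252 + 0.000002352 = 0.000510604.
Half-width = 1.282·√0.000510604/1.003932 = 0.02886.
Interval: 0.69302 ± 0.02886 → (0.6642, 0.7219).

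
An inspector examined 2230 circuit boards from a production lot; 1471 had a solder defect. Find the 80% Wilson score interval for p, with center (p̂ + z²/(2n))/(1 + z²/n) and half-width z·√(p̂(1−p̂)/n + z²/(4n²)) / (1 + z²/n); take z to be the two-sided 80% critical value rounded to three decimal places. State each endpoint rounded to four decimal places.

(0.6467, 0.6724)

p̂ = 1471/2230 = 0.65964; z = 1.282, so z² = 1.643524.
Denominator 1 + z²/n = 1 + 1.643524/2230 = 1.000737.
Center = (0.65964 + 0.000369)/1.000737 = 0.65952.
Radicand: p̂(1−p̂)/n + z²/(4n²) = 0.000100679 + 0.000000083 = 0.000100762.
Half-width = z·√(radicand)/denom = 1.282·0.010038/1.000737 = 0.01286.
So the interval runs from 0.6467 to 0.6724.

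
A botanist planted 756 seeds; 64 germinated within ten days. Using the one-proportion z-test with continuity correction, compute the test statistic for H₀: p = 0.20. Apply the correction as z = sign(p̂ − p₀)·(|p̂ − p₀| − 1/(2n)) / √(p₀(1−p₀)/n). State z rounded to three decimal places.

p̂ = 64/756 = 0.08466. p̂ − p₀ = -0.115344.
1/(2n) = 0.000661.
Corrected numerator: |-0.115344| − 0.000661 = 0.114683.
Under H₀, SE = √(p₀(1−p₀)/n) = √(0.20·0.80/756) = √0.000211640 = 0.014548.
z = −0.114683/0.014548 = -7.883.

z = -7.883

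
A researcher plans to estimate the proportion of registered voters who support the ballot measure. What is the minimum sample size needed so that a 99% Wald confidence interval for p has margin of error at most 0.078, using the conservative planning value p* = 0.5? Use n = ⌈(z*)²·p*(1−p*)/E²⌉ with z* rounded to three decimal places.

z* = 2.576 at the 99% level.
p*(1−p*) = 0.50·0.50 = 0.2500.
(z*)²·p*(1−p*)/E² = 6.635776·0.2500/0.006084 = 272.673.
Rounding up, n = 273.

n = 273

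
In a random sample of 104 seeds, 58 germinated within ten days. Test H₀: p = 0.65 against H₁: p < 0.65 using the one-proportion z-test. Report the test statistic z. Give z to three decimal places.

z = -1.974

Sample proportion p̂ = 58/104 = 0.55769.
SE₀ = √(0.65·0.35/104) = 0.046771.
Test statistic: z = -0.09231/0.046771 = -1.974.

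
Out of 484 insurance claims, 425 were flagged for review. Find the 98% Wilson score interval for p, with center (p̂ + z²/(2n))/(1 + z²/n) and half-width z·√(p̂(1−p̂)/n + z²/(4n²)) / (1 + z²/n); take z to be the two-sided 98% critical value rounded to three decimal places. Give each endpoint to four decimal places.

Here p̂ = 425/484 = 0.87810 and z = 2.326 (z² = 5.410276).
Denominator 1 + z²/n = 1 + 5.410276/484 = 1.011178.
Center = (0.87810 + 0.005589)/1.011178 = 0.87392.
Radicand: p̂(1−p̂)/n + z²/(4n²) = 0.000221159 + 0.000005774 = 0.000226933.
Half-width = z·√(radicand)/denom = 2.326·0.015064/1.011178 = 0.03465.
So the interval runs from 0.8393 to 0.9086.

(0.8393, 0.9086)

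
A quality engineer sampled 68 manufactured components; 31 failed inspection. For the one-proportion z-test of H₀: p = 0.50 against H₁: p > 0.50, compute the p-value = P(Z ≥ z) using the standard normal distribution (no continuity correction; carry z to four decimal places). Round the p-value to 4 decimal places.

p-value = 0.7666

p̂ = 31/68 = 0.45588.
Null standard error: √(0.50·0.50/68) = √0.003676471 = 0.060634.
z = (p̂ − p₀)/SE = (31/68 − 0.50)/0.060634 ≈ -0.7276.
From the standard normal, P(Z ≥ z) = 0.7666.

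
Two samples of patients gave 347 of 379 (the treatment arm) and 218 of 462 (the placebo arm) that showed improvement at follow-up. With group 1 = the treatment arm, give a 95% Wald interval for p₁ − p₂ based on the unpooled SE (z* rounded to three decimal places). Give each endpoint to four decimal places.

p̂₁ = 347/379 = 0.91557, p̂₂ = 218/462 = 0.47186; p̂₁ − p̂₂ = 0.44371.
Unpooled SE = √(p̂₁(1−p̂₁)/n₁ + p̂₂(1−p̂₂)/n₂) = √(0.000203968 + 0.000539412) = 0.027265.
For 95% confidence, z* = 1.960. Margin = 1.960·0.027265 = 0.05344.
Interval: 0.44371 ± 0.05344 → (0.3903, 0.4971).

(0.3903, 0.4971)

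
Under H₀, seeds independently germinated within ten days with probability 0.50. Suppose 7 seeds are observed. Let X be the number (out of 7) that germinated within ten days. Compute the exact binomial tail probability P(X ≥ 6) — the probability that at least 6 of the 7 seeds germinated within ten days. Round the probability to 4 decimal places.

P = 0.0625

X ~ Binomial(n=7, p=0.50).
P(X ≥ 6) = C(7,6)·0.50^6·0.50^1 + C(7,7)·0.50^7·0.50^0.
= 0.054688 + 0.007812 = 0.0625.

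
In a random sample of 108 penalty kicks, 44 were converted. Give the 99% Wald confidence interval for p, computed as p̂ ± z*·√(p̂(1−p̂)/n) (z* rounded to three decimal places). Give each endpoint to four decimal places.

(0.2856, 0.5292)

With x = 44 successes in n = 108, p̂ = 0.40741.
SE(p̂) = √(0.40741·0.59259/108) = 0.047280.
z* = 2.576 at the 99% level.
Margin of error: 2.576 × 0.047280 = 0.12179.
CI: 0.40741 ± 0.12179 = (0.2856, 0.5292).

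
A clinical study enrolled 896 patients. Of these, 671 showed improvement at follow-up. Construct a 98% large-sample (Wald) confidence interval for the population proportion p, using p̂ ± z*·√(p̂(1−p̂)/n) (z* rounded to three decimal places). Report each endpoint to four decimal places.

(0.7152, 0.7826)

The sample proportion is 671/896 = 0.74888.
SE = √(p̂(1−p̂)/n) = √(0.188057/896) = 0.014487.
The 98% critical value is z* = 2.326.
Margin of error: 2.326 × 0.014487 = 0.03370.
Interval: 0.74888 ± 0.03370 → (0.7152, 0.7826).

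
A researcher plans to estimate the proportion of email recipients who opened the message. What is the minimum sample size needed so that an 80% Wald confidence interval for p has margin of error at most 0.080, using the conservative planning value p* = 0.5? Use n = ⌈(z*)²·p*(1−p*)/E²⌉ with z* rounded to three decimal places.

The 80% critical value is z* = 1.282.
p*(1−p*) = 0.50·0.50 = 0.2500.
Required n before rounding: 1.643524 × 0.2500 / 0.080² = 64.200.
Rounding up, n = 65.

n = 65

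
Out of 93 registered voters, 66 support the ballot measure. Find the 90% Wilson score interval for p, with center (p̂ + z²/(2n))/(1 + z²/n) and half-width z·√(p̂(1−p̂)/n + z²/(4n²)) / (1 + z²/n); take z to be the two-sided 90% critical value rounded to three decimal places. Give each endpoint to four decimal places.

Here p̂ = 66/93 = 0.70968 and z = 1.645 (z² = 2.706025).
1 + z²/n = 1.029097.
Center = (0.70968 + 0.014549)/1.029097 = 0.70375.
Radicand: p̂(1−p̂)/n + z²/(4n²) = 0.002215434 + 0.000078218 = 0.002293652.
Half-width = 1.645·√0.002293652/1.029097 = 0.07655.
CI: 0.70375 ± 0.07655 = (0.6272, 0.7803).

(0.6272, 0.7803)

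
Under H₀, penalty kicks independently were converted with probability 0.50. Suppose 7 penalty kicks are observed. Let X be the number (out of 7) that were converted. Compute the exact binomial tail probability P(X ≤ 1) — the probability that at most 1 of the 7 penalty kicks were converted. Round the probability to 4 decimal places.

X is binomial with n = 7 and p = 0.50.
P(X ≤ 1) = C(7,0)·0.50^0·0.50^7 + C(7,1)·0.50^1·0.50^6.
= 0.007812 + 0.054688 = 0.0625.

P = 0.0625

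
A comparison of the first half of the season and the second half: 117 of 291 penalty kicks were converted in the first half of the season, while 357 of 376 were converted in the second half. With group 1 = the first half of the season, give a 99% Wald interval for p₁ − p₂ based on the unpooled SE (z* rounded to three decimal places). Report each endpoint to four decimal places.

(-0.6270, -0.4679)

p̂₁ = 0.40206, p̂₂ = 0.94947, so the observed difference is -0.54741.
SE = √(0.000826145 + 0.000127602) = √0.000953747 = 0.030883.
The 99% critical value is z* = 2.576. Margin = 2.576·0.030883 = 0.07955.
CI: -0.54741 ± 0.07955 = (-0.6270, -0.4679).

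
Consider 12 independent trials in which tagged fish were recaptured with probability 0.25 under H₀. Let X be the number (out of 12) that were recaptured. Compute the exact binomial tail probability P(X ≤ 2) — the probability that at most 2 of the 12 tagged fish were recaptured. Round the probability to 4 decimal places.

P = 0.3907

X is binomial with n = 12 and p = 0.25.
P(X ≤ 2) = C(12,0)·0.25^0·0.75^12 + C(12,1)·0.25^1·0.75^11 + C(12,2)·0.25^2·0.75^10.
= 0.031676 + 0.126705 + 0.232293 = 0.3907.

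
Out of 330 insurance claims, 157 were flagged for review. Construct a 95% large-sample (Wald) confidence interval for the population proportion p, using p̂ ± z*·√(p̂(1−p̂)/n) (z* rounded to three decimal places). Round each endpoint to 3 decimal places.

With x = 157 successes in n = 330, p̂ = 0.47576.
Standard error of p̂: √(0.249412/330) = √0.000755795 = 0.027492.
The 95% critical value is z* = 1.960.
Margin of error: 1.960 × 0.027492 = 0.05388.
So the interval runs from 0.422 to 0.530.

(0.422, 0.530)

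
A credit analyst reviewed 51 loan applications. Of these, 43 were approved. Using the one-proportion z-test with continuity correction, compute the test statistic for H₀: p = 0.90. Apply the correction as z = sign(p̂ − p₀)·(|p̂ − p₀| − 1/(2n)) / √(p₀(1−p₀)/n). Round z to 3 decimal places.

z = -1.120

p̂ = 43/51 = 0.84314. p̂ − p₀ = -0.056863.
1/(2n) = 0.009804.
Corrected numerator: |-0.056863| − 0.009804 = 0.047059.
Null standard error: √(0.90·0.10/51) = √0.001764706 = 0.042008.
z = −0.047059/0.042008 = -1.120.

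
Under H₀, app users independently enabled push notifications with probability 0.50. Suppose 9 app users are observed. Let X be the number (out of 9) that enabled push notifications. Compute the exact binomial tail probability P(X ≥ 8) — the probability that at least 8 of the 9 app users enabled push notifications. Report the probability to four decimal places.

P = 0.0195

X ~ Binomial(n=9, p=0.50).
P(X ≥ 8) = C(9,8)·0.50^8·0.50^1 + C(9,9)·0.50^9·0.50^0.
= 0.017578 + 0.001953 = 0.0195.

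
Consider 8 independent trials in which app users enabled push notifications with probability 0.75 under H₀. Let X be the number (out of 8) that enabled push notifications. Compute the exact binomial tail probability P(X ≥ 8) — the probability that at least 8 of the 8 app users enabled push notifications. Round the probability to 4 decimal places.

X is binomial with n = 8 and p = 0.75.
P(X ≥ 8) = C(8,8)·0.75^8·0.25^0.
= 0.100113 = 0.1001.

P = 0.1001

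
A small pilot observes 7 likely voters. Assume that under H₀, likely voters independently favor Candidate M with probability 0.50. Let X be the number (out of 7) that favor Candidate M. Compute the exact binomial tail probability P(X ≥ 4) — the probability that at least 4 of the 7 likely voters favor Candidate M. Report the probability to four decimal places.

X ~ Binomial(n=7, p=0.50).
P(X ≥ 4) = C(7,4)·0.50^4·0.50^3 + C(7,5)·0.50^5·0.50^2 + C(7,6)·0.50^6·0.50^1 + C(7,7)·0.50^7·0.50^0.
= 0.273438 + 0.164062 + 0.054688 + 0.007812 = 0.5000.

P = 0.5000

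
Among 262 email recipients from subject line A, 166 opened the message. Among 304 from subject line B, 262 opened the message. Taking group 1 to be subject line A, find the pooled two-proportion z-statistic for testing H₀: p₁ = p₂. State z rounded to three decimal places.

z = -6.306

Sample proportions: p̂₁ = 166/262 = 0.63359 and p̂₂ = 262/304 = 0.86184.
Pooling: p̂ = 428/566 = 0.75618.
Pooled SE = √[0.1843699·0.00710627] ≈ 0.036196.
z = (p̂₁ − p̂₂)/SE = (0.63359 − 0.86184)/0.036196 = -0.22825/0.036196 = -6.306.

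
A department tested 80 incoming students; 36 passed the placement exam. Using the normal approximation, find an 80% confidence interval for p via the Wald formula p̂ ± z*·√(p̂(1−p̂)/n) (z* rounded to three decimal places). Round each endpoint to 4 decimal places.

Sample proportion p̂ = 36/80 = 0.45000.
Standard error of p̂: √(0.247500/80) = √0.003093750 = 0.055621.
z* = 1.282 at the 80% level.
Margin = 1.282·0.055621 = 0.07131.
So the interval runs from 0.3787 to 0.5213.

(0.3787, 0.5213)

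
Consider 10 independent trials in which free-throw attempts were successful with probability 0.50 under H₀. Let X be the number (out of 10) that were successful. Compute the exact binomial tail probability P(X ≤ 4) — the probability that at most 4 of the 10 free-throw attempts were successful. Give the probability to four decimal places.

P = 0.3770

X ~ Binomial(n=10, p=0.50).
P(X ≤ 4) = Σ_{j=0}^{4} C(10,j)·0.50^j·0.50^{10−j}.
= 0.000977 + 0.009766 + 0.043945 + 0.117188 + 0.205078 = 0.3770.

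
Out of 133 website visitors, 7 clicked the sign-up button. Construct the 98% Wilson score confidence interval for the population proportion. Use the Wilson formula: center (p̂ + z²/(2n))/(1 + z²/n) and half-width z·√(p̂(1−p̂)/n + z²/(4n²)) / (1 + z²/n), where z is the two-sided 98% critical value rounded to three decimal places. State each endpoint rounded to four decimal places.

(0.0226, 0.1176)

p̂ = 7/133 = 0.05263; z = 2.326, so z² = 5.410276.
Denominator 1 + z²/n = 1 + 5.410276/133 = 1.040679.
Center = (0.05263 + 0.020339)/1.040679 = 0.07012.
Radicand: p̂(1−p̂)/n + z²/(4n²) = 0.000374898 + 0.000076464 = 0.000451362.
Half-width = z·√(radicand)/denom = 2.326·0.021245/1.040679 = 0.04748.
CI: 0.07012 ± 0.04748 = (0.0226, 0.1176).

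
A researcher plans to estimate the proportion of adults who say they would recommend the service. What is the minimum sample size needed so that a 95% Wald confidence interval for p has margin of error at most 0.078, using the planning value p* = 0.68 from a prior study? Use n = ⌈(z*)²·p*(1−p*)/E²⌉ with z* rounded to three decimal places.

n = 138

The 95% critical value is z* = 1.960.
p*(1−p*) = 0.68·0.32 = 0.2176.
(z*)²·p*(1−p*)/E² = 3.841600·0.2176/0.006084 = 137.398.
Rounding up, n = 138.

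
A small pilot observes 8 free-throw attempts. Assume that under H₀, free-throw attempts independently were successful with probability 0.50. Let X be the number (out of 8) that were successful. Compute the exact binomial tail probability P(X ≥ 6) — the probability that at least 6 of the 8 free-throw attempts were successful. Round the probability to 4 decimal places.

X ~ Binomial(n=8, p=0.50).
P(X ≥ 6) = C(8,6)·0.50^6·0.50^2 + C(8,7)·0.50^7·0.50^1 + C(8,8)·0.50^8·0.50^0.
= 0.109375 + 0.031250 + 0.003906 = 0.1445.

P = 0.1445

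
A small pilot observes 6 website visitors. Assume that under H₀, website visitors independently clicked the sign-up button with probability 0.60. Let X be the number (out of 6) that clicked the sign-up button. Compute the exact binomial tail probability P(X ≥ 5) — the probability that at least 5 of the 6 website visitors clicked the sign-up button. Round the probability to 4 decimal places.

X is binomial with n = 6 and p = 0.60.
P(X ≥ 5) = C(6,5)·0.60^5·0.40^1 + C(6,6)·0.60^6·0.40^0.
= 0.186624 + 0.046656 = 0.2333.

P = 0.2333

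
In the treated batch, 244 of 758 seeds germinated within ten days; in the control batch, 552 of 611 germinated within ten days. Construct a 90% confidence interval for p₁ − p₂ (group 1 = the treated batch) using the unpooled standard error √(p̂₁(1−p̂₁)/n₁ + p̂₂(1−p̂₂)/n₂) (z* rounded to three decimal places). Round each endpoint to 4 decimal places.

(-0.6157, -0.5474)

p̂₁ = 0.32190, p̂₂ = 0.90344, so the observed difference is -0.58154.
Unpooled SE = √(p̂₁(1−p̂₁)/n₁ + p̂₂(1−p̂₂)/n₂) = √(0.000287969 + 0.000142780) = 0.020754.
For 90% confidence, z* = 1.645. Margin of error = 0.03414.
So the interval runs from -0.6157 to -0.5474.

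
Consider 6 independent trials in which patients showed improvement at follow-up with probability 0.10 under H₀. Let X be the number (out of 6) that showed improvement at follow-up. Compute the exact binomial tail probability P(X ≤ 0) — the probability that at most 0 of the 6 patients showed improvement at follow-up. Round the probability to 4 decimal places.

P = 0.5314

X is binomial with n = 6 and p = 0.10.
P(X ≤ 0) = C(6,0)·0.10^0·0.90^6.
= 0.531441 = 0.5314.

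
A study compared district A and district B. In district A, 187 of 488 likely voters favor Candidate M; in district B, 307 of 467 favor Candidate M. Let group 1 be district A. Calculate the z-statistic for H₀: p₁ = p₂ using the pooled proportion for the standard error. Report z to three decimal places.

z = -8.476

Sample proportions: p̂₁ = 187/488 = 0.38320 and p̂₂ = 307/467 = 0.65739.
Pooling: p̂ = 494/955 = 0.51728.
Pooled SE = √[0.2497015·0.00419051] ≈ 0.032348.
z = -0.27419/0.032348 = -8.476.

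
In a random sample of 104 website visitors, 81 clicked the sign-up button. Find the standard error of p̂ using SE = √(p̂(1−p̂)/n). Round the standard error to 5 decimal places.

The sample proportion is 81/104 = 0.77885.
p̂(1−p̂) = 0.77885·0.22115 = 0.172243.
SE = √(0.172243/104) = √0.001656183 = 0.04070.

SE = 0.04070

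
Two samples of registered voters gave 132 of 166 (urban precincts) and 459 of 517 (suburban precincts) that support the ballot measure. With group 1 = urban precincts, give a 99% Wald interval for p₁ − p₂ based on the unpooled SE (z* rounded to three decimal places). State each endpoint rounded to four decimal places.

(-0.1809, -0.0044)

p̂₁ = 0.79518, p̂₂ = 0.88781, so the observed difference is -0.09263.
SE = √(0.000981135 + 0.000192650) = √0.001173785 = 0.034261.
The 99% critical value is z* = 2.576. Margin of error = 0.08826.
CI: -0.09263 ± 0.08826 = (-0.1809, -0.0044).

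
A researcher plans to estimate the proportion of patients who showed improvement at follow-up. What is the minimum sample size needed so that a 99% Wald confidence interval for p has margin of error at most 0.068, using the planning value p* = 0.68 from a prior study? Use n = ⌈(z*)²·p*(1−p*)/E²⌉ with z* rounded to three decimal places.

n = 313

z* = 2.576 at the 99% level.
p*(1−p*) = 0.68·0.32 = 0.2176.
Required n before rounding: 6.635776 × 0.2176 / 0.068² = 312.272.
Rounding up, n = 313.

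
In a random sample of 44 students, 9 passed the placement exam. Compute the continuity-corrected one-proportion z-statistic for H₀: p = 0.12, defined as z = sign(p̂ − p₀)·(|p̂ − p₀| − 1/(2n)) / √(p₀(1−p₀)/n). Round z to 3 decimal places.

z = 1.494

With x = 9 successes in n = 44, p̂ = 0.20455. p̂ − p₀ = 0.084545.
Continuity correction 1/(2n) = 1/88 = 0.011364.
Corrected numerator: |0.084545| − 0.011364 = 0.073181.
Null standard error: √(0.12·0.88/44) = √0.002400000 = 0.048990.
z = (+)0.073181/0.048990 = 1.494.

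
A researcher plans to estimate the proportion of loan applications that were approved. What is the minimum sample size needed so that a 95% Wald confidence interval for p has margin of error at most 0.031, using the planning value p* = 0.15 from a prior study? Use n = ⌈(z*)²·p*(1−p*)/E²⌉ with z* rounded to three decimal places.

n = 510

The 95% critical value is z* = 1.960.
p*(1−p*) = 0.15·0.85 = 0.1275.
Required n before rounding: 3.841600 × 0.1275 / 0.031² = 509.682.
⌈509.682⌉ = 510.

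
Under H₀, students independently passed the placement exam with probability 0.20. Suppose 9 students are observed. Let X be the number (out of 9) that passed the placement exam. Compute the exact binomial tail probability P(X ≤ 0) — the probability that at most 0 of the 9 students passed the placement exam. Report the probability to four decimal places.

X ~ Binomial(n=9, p=0.20).
P(X ≤ 0) = C(9,0)·0.20^0·0.80^9.
= 0.134218 = 0.1342.

P = 0.1342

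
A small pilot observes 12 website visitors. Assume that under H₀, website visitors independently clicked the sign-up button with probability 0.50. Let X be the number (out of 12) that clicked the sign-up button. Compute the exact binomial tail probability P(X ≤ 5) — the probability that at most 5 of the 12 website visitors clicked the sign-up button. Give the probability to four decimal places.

P = 0.3872

X ~ Binomial(n=12, p=0.50).
P(X ≤ 5) = Σ_{j=0}^{5} C(12,j)·0.50^j·0.50^{12−j}.
= 0.000244 + 0.002930 + 0.016113 + 0.053711 + 0.120850 + 0.193359 = 0.3872.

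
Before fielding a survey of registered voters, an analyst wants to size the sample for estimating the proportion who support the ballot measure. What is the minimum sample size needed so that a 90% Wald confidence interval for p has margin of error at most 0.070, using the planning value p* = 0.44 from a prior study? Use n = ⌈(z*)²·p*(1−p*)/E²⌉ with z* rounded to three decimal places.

For 90% confidence, z* = 1.645.
p*(1−p*) = 0.44·0.56 = 0.2464.
Required n before rounding: 2.706025 × 0.2464 / 0.070² = 136.074.
Rounding up, n = 137.

n = 137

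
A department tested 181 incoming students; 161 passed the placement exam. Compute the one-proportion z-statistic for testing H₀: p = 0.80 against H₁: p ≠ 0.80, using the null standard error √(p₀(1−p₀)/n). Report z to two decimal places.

With x = 161 successes in n = 181, p̂ = 0.88950.
Null standard error: √(0.80·0.20/181) = √0.000883978 = 0.029732.
z = (p̂ − p₀)/SE = (0.88950 − 0.80)/0.029732 = 3.01.

z = 3.01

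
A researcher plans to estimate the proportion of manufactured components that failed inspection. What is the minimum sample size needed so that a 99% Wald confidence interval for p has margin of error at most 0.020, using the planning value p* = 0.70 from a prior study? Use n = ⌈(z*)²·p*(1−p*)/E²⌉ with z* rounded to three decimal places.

n = 3484

For 99% confidence, z* = 2.576.
p*(1−p*) = 0.2100.
(z*)²·p*(1−p*)/E² = 6.635776·0.2100/0.000400 = 3483.782.
Rounding up, n = 3484.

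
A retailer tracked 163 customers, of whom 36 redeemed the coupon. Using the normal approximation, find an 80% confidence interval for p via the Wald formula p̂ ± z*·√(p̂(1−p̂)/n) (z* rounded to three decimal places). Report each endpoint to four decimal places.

p̂ = 36/163 = 0.22086.
Standard error of p̂: √(0.172080/163) = √0.001055707 = 0.032492.
The 80% critical value is z* = 1.282.
Margin of error: 1.282 × 0.032492 = 0.04165.
Interval: 0.22086 ± 0.04165 → (0.1792, 0.2625).

(0.1792, 0.2625)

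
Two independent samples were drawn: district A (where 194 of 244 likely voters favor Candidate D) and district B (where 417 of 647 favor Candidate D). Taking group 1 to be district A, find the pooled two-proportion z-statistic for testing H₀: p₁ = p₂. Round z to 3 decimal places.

z = 4.317

p̂₁ = 194/244 = 0.79508, p̂₂ = 417/647 = 0.64451.
Pooling: p̂ = 611/891 = 0.68575.
Pooled SE = √[0.2154983·0.00564396] ≈ 0.034875.
z = (p̂₁ − p̂₂)/SE = (0.79508 − 0.64451)/0.034875 = 0.15057/0.034875 = 4.317.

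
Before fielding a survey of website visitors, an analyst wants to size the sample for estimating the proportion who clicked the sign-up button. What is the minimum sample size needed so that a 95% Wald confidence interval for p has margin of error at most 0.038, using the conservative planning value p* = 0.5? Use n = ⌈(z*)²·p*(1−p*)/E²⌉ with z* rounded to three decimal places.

The 95% critical value is z* = 1.960.
p*(1−p*) = 0.2500.
Required n before rounding: 3.841600 × 0.2500 / 0.038² = 665.097.
⌈665.097⌉ = 666.

n = 666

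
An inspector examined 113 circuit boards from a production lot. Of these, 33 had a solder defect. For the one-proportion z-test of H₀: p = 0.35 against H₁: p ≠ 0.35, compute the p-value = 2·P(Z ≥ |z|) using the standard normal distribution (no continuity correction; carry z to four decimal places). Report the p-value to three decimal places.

p-value = 0.196

Sample proportion p̂ = 33/113 = 0.29204.
Null standard error: √(0.35·0.65/113) = √0.002013274 = 0.044870.
z = (p̂ − p₀)/SE = (33/113 − 0.35)/0.044870 ≈ -1.2918.
p-value = 2·P(Z ≥ |z|) with z = -1.2918 → 0.196.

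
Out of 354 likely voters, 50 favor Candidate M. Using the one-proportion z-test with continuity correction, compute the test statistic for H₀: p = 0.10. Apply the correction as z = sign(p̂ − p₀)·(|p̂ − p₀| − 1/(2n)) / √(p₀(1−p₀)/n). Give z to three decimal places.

p̂ = 50/354 = 0.14124. p̂ − p₀ = 0.041243.
1/(2n) = 0.001412.
Corrected numerator: |0.041243| − 0.001412 = 0.039831.
SE₀ = √(0.10·0.90/354) = 0.015945.
z = (+)0.039831/0.015945 = 2.498.

z = 2.498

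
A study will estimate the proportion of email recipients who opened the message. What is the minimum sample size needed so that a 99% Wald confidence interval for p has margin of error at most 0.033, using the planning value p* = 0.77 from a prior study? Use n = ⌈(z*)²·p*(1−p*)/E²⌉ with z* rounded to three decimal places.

For 99% confidence, z* = 2.576.
p*(1−p*) = 0.1771.
Required n before rounding: 6.635776 × 0.1771 / 0.033² = 1079.151.
Rounding up, n = 1080.

n = 1080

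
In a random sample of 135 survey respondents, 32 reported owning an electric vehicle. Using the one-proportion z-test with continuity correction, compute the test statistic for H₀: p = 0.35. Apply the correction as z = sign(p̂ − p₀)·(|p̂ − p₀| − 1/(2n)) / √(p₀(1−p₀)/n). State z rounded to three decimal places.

Sample proportion p̂ = 32/135 = 0.23704. p̂ − p₀ = -0.112963.
Continuity correction 1/(2n) = 1/270 = 0.003704.
Corrected numerator: |-0.112963| − 0.003704 = 0.109259.
SE₀ = √(0.35·0.65/135) = 0.041051.
z = −0.109259/0.041051 = -2.662.

z = -2.662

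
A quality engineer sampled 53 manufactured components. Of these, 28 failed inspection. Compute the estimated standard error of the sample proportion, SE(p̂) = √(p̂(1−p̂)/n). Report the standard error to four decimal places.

SE = 0.0686

The sample proportion is 28/53 = 0.52830.
p̂(1−p̂) = 0.249199.
SE = √(0.249199/53) = 0.0686.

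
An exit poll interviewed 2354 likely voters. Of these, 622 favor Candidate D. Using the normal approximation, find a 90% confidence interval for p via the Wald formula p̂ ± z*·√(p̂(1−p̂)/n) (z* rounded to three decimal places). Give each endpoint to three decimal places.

With x = 622 successes in n = 2354, p̂ = 0.26423.
Standard error of p̂: √(0.194413/2354) = √0.000082588 = 0.009088.
z* = 1.645 at the 90% level.
Margin of error: 1.645 × 0.009088 = 0.01495.
Interval: 0.26423 ± 0.01495 → (0.249, 0.279).

(0.249, 0.279)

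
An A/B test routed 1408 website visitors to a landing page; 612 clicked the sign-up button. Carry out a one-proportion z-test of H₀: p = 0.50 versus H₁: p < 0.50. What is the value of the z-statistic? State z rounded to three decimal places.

The sample proportion is 612/1408 = 0.43466.
Under H₀, SE = √(p₀(1−p₀)/n) = √(0.50·0.50/1408) = √0.000177557 = 0.013325.
z = (0.43466 − 0.50)/0.013325 = -0.06534/0.013325 = -4.904.

z = -4.904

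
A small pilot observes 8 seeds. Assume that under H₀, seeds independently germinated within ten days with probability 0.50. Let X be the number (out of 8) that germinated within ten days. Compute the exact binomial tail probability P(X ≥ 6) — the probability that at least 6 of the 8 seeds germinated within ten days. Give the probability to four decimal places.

P = 0.1445

X is binomial with n = 8 and p = 0.50.
P(X ≥ 6) = C(8,6)·0.50^6·0.50^2 + C(8,7)·0.50^7·0.50^1 + C(8,8)·0.50^8·0.50^0.
= 0.109375 + 0.031250 + 0.003906 = 0.1445.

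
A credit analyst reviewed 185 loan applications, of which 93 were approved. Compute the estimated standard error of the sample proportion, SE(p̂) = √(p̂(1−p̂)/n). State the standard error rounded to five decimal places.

SE = 0.03676

Sample proportion p̂ = 93/185 = 0.50270.
p̂(1−p̂) = 0.50270·0.49730 = 0.249993.
Dividing by n and taking the root: √0.001351314 = 0.03676.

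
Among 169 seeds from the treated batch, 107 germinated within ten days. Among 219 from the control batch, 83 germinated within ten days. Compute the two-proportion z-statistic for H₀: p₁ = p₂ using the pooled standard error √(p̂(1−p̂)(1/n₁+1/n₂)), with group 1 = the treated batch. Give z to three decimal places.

p̂₁ = 107/169 = 0.63314, p̂₂ = 83/219 = 0.37900.
Pooled p̂ = (107+83)/(169+219) = 190/388 = 0.48969.
Pooled SE = √[0.2498937·0.01048337] ≈ 0.051183.
z = (p̂₁ − p̂₂)/SE = (0.63314 − 0.37900)/0.051183 = 0.25414/0.051183 = 4.965.

z = 4.965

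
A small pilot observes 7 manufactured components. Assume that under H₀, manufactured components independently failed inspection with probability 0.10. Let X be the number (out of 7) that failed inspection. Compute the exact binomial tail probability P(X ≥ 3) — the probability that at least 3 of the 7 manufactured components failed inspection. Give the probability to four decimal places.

P = 0.0257

X ~ Binomial(n=7, p=0.10).
P(X ≥ 3) = Σ_{j=3}^{7} C(7,j)·0.10^j·0.90^{7−j}.
= 0.022964 + 0.002552 + 0.000170 + 0.000006 + 0.000000 = 0.0257.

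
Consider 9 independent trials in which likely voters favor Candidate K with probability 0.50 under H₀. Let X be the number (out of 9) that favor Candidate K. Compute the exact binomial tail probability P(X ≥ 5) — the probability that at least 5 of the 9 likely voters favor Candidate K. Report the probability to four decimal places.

P = 0.5000

X ~ Binomial(n=9, p=0.50).
P(X ≥ 5) = Σ_{j=5}^{9} C(9,j)·0.50^j·0.50^{9−j}.
= 0.246094 + 0.164062 + 0.070312 + 0.017578 + 0.001953 = 0.5000.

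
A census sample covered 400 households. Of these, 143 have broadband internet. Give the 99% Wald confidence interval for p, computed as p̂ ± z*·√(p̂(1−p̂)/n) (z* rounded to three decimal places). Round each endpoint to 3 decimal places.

Sample proportion p̂ = 143/400 = 0.35750.
SE = √(p̂(1−p̂)/n) = √(0.229694/400) = 0.023963.
z* = 2.576 at the 99% level.
Margin of error: 2.576 × 0.023963 = 0.06173.
CI: 0.35750 ± 0.06173 = (0.296, 0.419).

(0.296, 0.419)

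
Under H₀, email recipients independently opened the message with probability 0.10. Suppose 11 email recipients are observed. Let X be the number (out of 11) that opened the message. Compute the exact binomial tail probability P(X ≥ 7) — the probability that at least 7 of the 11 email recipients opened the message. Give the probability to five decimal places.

X ~ Binomial(n=11, p=0.10).
P(X ≥ 7) = Σ_{j=7}^{11} C(11,j)·0.10^j·0.90^{11−j}.
= 0.000022 + 0.000001 + 0.000000 + 0.000000 + 0.000000 = 0.00002.

P = 0.00002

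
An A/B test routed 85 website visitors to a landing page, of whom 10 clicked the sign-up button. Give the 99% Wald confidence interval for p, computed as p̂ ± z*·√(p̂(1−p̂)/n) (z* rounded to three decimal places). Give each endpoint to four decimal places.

The sample proportion is 10/85 = 0.11765.
Standard error of p̂: √(0.103806/85) = √0.001221250 = 0.034946.
For 99% confidence, z* = 2.576.
Margin = 2.576·0.034946 = 0.09002.
Interval: 0.11765 ± 0.09002 → (0.0276, 0.2077).

(0.0276, 0.2077)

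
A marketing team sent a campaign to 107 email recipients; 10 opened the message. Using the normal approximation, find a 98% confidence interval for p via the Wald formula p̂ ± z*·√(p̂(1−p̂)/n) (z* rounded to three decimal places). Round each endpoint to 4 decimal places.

(0.0280, 0.1589)

With x = 10 successes in n = 107, p̂ = 0.09346.
SE(p̂) = √(0.09346·0.90654/107) = 0.028139.
z* = 2.326 at the 98% level.
Margin of error: 2.326 × 0.028139 = 0.06545.
So the interval runs from 0.0280 to 0.1589.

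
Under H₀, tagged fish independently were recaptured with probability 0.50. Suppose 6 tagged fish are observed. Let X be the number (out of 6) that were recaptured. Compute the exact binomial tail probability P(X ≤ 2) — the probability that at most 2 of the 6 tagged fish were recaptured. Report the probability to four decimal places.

X ~ Binomial(n=6, p=0.50).
P(X ≤ 2) = C(6,0)·0.50^0·0.50^6 + C(6,1)·0.50^1·0.50^5 + C(6,2)·0.50^2·0.50^4.
= 0.015625 + 0.093750 + 0.234375 = 0.3438.

P = 0.3438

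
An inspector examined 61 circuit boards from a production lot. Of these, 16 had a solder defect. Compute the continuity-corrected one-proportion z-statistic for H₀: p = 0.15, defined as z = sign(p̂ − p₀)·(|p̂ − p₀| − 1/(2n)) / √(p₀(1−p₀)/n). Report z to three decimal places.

p̂ = 16/61 = 0.26230. p̂ − p₀ = 0.112295.
Continuity correction 1/(2n) = 1/122 = 0.008197.
Corrected numerator: |0.112295| − 0.008197 = 0.104098.
Under H₀, SE = √(p₀(1−p₀)/n) = √(0.15·0.85/61) = √0.002090164 = 0.045718.
z = +0.104098/0.045718 = 2.277.

z = 2.277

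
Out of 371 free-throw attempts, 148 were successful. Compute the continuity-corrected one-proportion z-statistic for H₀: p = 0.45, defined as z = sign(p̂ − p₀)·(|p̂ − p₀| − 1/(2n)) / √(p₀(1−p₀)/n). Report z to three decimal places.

z = -1.925

The sample proportion is 148/371 = 0.39892. p̂ − p₀ = -0.051078.
1/(2n) = 0.001348.
Corrected numerator: |-0.051078| − 0.001348 = 0.049730.
Null standard error: √(0.45·0.55/371) = √0.000667116 = 0.025829.
z = (−)0.049730/0.025829 = -1.925.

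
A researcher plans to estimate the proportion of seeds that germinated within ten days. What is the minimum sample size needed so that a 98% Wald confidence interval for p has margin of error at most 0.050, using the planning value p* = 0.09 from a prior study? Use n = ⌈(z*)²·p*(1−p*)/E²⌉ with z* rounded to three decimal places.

z* = 2.326 at the 98% level.
p*(1−p*) = 0.09·0.91 = 0.0819.
(z*)²·p*(1−p*)/E² = 5.410276·0.0819/0.002500 = 177.241.
⌈177.241⌉ = 178.

n = 178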